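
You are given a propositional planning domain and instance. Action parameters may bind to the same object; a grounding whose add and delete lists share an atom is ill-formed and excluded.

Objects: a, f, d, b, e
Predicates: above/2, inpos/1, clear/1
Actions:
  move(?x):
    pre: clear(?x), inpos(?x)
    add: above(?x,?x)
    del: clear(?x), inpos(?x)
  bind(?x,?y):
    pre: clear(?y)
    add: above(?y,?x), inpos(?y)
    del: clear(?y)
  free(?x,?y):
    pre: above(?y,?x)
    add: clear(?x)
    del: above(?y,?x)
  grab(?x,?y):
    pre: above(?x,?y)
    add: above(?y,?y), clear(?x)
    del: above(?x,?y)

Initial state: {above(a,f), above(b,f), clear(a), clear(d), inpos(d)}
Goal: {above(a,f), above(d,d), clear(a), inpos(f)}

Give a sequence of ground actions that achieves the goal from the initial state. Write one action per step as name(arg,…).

1. move(d)  →  {above(a,f), above(b,f), above(d,d), clear(a)}
2. free(f,b)  →  {above(a,f), above(d,d), clear(a), clear(f)}
3. bind(a,f)  →  {above(a,f), above(d,d), above(f,a), clear(a), inpos(f)}

move(d); free(f,b); bind(a,f)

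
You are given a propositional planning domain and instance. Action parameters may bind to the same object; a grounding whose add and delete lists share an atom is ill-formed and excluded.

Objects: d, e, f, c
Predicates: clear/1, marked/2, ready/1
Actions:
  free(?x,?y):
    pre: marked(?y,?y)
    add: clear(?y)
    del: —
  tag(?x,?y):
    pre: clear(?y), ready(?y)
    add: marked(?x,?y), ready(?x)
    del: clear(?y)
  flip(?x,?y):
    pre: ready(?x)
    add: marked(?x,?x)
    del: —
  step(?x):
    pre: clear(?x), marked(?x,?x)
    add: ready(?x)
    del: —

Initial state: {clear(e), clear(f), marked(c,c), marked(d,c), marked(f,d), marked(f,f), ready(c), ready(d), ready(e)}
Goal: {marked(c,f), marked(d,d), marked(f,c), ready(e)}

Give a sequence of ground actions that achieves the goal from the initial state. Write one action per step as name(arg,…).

free(d,c); tag(f,c); tag(c,f); flip(d,d)

1. free(d,c)  →  {clear(c), clear(e), clear(f), marked(c,c), marked(d,c), marked(f,d), marked(f,f), ready(c), ready(d), ready(e)}
2. tag(f,c)  →  {clear(e), clear(f), marked(c,c), marked(d,c), marked(f,c), marked(f,d), marked(f,f), ready(c), ready(d), ready(e), ready(f)}
3. tag(c,f)  →  {clear(e), marked(c,c), marked(c,f), marked(d,c), marked(f,c), marked(f,d), marked(f,f), ready(c), ready(d), ready(e), ready(f)}
4. flip(d,d)  →  {clear(e), marked(c,c), marked(c,f), marked(d,c), marked(d,d), marked(f,c), marked(f,d), marked(f,f), ready(c), ready(d), ready(e), ready(f)}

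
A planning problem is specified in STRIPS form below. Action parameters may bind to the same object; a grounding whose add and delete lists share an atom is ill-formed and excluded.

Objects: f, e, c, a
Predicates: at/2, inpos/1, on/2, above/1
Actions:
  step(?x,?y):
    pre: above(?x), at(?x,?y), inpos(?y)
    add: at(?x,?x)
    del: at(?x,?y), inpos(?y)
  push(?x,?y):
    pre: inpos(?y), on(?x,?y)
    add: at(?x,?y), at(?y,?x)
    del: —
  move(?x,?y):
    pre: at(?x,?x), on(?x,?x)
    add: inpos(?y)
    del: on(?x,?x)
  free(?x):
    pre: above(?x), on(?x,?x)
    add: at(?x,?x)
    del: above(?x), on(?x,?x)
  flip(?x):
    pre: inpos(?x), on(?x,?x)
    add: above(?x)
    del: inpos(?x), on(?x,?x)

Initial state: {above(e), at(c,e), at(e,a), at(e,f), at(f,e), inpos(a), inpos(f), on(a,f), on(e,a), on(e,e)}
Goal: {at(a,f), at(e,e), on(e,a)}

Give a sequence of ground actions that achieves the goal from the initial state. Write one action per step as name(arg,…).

step(e,a); push(a,f)

1. step(e,a)  →  {above(e), at(c,e), at(e,e), at(e,f), at(f,e), inpos(f), on(a,f), on(e,a), on(e,e)}
2. push(a,f)  →  {above(e), at(a,f), at(c,e), at(e,e), at(e,f), at(f,a), at(f,e), inpos(f), on(a,f), on(e,a), on(e,e)}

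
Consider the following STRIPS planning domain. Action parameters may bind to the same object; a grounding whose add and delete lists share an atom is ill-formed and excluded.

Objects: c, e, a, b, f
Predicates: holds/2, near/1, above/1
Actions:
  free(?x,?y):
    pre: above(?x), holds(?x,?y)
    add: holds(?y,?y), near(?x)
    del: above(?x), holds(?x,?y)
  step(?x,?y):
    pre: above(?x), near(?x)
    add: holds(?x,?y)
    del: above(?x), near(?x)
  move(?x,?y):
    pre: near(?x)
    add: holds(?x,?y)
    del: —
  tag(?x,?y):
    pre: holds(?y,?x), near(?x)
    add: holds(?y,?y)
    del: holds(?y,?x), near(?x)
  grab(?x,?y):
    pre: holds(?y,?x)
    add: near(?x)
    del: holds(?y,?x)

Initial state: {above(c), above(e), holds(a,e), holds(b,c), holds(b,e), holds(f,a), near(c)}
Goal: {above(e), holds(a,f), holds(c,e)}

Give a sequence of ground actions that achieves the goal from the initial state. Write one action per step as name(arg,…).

step(c,e); grab(a,f); move(a,f)

1. step(c,e)  →  {above(e), holds(a,e), holds(b,c), holds(b,e), holds(c,e), holds(f,a)}
2. grab(a,f)  →  {above(e), holds(a,e), holds(b,c), holds(b,e), holds(c,e), near(a)}
3. move(a,f)  →  {above(e), holds(a,e), holds(a,f), holds(b,c), holds(b,e), holds(c,e), near(a)}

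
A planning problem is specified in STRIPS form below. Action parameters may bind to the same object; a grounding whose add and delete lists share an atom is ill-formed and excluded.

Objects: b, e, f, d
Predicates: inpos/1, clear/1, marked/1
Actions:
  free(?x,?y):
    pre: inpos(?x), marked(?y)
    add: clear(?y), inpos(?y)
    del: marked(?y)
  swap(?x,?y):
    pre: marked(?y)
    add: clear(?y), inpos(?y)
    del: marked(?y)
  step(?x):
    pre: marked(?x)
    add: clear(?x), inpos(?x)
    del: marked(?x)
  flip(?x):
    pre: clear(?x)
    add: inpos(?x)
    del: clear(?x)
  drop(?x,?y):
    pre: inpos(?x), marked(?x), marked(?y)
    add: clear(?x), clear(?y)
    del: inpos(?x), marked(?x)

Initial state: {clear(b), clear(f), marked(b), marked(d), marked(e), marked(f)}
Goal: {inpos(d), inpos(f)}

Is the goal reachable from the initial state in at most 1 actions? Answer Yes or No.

1. swap(b,f)  →  {clear(b), clear(f), inpos(f), marked(b), marked(d), marked(e)}
2. free(f,d)  →  {clear(b), clear(d), clear(f), inpos(d), inpos(f), marked(b), marked(e)}
optimal plan length = 2; 2 > 1

No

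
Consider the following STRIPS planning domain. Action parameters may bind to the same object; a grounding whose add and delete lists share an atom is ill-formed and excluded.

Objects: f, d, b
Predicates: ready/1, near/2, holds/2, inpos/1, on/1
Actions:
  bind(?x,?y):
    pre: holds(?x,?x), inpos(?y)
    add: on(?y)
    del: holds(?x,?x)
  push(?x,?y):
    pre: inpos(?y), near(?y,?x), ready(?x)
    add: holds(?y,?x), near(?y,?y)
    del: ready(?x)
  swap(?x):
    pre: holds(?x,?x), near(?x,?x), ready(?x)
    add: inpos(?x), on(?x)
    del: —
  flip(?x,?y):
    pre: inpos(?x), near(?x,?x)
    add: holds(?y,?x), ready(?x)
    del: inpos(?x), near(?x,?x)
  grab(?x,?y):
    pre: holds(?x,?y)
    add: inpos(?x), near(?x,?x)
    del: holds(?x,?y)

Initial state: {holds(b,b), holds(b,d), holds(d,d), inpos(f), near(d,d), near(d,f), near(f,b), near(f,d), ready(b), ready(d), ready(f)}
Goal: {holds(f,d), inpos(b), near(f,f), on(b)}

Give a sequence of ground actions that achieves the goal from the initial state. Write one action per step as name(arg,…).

1. push(d,f)  →  {holds(b,b), holds(b,d), holds(d,d), holds(f,d), inpos(f), near(d,d), near(d,f), near(f,b), near(f,d), near(f,f), ready(b), ready(f)}
2. grab(b,d)  →  {holds(b,b), holds(d,d), holds(f,d), inpos(b), inpos(f), near(b,b), near(d,d), near(d,f), near(f,b), near(f,d), near(f,f), ready(b), ready(f)}
3. bind(d,b)  →  {holds(b,b), holds(f,d), inpos(b), inpos(f), near(b,b), near(d,d), near(d,f), near(f,b), near(f,d), near(f,f), on(b), ready(b), ready(f)}

push(d,f); grab(b,d); bind(d,b)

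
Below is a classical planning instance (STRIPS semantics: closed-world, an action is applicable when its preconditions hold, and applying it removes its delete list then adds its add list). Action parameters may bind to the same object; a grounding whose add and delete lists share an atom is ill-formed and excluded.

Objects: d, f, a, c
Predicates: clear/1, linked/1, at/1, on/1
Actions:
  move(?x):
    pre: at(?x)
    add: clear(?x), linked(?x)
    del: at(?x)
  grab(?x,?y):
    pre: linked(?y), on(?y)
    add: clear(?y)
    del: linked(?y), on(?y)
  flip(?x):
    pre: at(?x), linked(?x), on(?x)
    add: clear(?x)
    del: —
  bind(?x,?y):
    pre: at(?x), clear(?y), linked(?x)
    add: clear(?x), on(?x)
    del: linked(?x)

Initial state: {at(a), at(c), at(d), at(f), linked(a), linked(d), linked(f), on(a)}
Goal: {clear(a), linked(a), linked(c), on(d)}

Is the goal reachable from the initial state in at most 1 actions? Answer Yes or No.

No

1. move(a)  →  {at(c), at(d), at(f), clear(a), linked(a), linked(d), linked(f), on(a)}
2. move(c)  →  {at(d), at(f), clear(a), clear(c), linked(a), linked(c), linked(d), linked(f), on(a)}
3. bind(d,a)  →  {at(d), at(f), clear(a), clear(c), clear(d), linked(a), linked(c), linked(f), on(a), on(d)}
optimal plan length = 3; 3 > 1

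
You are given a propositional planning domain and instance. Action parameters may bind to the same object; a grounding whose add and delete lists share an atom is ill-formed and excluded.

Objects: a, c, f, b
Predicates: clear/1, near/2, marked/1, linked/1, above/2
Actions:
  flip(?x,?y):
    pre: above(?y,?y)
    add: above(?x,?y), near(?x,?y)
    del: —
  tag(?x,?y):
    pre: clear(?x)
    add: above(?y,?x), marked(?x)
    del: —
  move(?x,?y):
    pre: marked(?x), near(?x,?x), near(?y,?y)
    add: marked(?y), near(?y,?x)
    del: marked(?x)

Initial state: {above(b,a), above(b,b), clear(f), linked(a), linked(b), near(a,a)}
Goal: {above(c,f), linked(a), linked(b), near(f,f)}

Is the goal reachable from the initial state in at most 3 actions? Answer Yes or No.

Yes

1. tag(f,c)  →  {above(b,a), above(b,b), above(c,f), clear(f), linked(a), linked(b), marked(f), near(a,a)}
2. tag(f,f)  →  {above(b,a), above(b,b), above(c,f), above(f,f), clear(f), linked(a), linked(b), marked(f), near(a,a)}
3. flip(f,f)  →  {above(b,a), above(b,b), above(c,f), above(f,f), clear(f), linked(a), linked(b), marked(f), near(a,a), near(f,f)}
optimal plan length = 3; 3 ≤ 3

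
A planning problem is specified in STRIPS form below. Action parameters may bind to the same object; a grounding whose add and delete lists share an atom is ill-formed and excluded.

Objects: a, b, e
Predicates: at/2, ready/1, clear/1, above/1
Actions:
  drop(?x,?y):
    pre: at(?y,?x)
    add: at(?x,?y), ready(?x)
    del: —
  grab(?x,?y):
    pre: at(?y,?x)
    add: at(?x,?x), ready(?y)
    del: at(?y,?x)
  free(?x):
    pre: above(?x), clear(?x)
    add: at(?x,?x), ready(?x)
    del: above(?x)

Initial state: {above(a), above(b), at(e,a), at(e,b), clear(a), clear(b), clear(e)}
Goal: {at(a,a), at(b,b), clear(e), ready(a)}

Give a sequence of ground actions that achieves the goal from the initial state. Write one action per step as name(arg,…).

grab(b,e); free(a)

1. grab(b,e)  →  {above(a), above(b), at(b,b), at(e,a), clear(a), clear(b), clear(e), ready(e)}
2. free(a)  →  {above(b), at(a,a), at(b,b), at(e,a), clear(a), clear(b), clear(e), ready(a), ready(e)}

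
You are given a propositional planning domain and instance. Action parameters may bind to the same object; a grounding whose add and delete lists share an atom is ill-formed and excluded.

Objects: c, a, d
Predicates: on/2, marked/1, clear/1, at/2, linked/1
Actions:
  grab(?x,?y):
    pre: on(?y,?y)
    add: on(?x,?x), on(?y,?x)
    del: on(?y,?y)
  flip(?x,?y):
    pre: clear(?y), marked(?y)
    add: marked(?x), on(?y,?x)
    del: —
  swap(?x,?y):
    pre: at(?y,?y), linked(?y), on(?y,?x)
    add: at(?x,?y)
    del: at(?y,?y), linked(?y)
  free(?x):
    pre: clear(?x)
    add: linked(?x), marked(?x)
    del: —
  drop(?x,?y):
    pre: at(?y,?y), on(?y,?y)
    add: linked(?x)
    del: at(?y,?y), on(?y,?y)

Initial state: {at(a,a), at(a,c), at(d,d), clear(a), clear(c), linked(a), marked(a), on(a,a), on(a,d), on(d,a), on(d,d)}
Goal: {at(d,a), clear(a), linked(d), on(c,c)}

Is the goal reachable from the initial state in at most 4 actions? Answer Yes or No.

Yes

1. grab(c,a)  →  {at(a,a), at(a,c), at(d,d), clear(a), clear(c), linked(a), marked(a), on(a,c), on(a,d), on(c,c), on(d,a), on(d,d)}
2. swap(d,a)  →  {at(a,c), at(d,a), at(d,d), clear(a), clear(c), marked(a), on(a,c), on(a,d), on(c,c), on(d,a), on(d,d)}
3. drop(d,d)  →  {at(a,c), at(d,a), clear(a), clear(c), linked(d), marked(a), on(a,c), on(a,d), on(c,c), on(d,a)}
optimal plan length = 3; 3 ≤ 4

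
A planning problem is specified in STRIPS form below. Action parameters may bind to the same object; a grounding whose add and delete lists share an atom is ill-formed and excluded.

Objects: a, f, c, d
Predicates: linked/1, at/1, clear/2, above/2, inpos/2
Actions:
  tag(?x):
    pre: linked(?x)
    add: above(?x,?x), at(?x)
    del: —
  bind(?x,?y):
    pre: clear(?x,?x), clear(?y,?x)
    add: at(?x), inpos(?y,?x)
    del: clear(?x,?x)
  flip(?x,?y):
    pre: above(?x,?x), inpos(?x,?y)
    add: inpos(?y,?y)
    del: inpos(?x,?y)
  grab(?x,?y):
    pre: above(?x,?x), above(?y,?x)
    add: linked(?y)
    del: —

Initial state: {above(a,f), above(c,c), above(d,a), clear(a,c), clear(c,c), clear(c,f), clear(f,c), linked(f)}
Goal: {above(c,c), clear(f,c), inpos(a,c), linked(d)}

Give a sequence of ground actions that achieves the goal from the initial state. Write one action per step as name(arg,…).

tag(f); bind(c,a); grab(f,a); tag(a); grab(a,d)

1. tag(f)  →  {above(a,f), above(c,c), above(d,a), above(f,f), at(f), clear(a,c), clear(c,c), clear(c,f), clear(f,c), linked(f)}
2. bind(c,a)  →  {above(a,f), above(c,c), above(d,a), above(f,f), at(c), at(f), clear(a,c), clear(c,f), clear(f,c), inpos(a,c), linked(f)}
3. grab(f,a)  →  {above(a,f), above(c,c), above(d,a), above(f,f), at(c), at(f), clear(a,c), clear(c,f), clear(f,c), inpos(a,c), linked(a), linked(f)}
4. tag(a)  →  {above(a,a), above(a,f), above(c,c), above(d,a), above(f,f), at(a), at(c), at(f), clear(a,c), clear(c,f), clear(f,c), inpos(a,c), linked(a), linked(f)}
5. grab(a,d)  →  {above(a,a), above(a,f), above(c,c), above(d,a), above(f,f), at(a), at(c), at(f), clear(a,c), clear(c,f), clear(f,c), inpos(a,c), linked(a), linked(d), linked(f)}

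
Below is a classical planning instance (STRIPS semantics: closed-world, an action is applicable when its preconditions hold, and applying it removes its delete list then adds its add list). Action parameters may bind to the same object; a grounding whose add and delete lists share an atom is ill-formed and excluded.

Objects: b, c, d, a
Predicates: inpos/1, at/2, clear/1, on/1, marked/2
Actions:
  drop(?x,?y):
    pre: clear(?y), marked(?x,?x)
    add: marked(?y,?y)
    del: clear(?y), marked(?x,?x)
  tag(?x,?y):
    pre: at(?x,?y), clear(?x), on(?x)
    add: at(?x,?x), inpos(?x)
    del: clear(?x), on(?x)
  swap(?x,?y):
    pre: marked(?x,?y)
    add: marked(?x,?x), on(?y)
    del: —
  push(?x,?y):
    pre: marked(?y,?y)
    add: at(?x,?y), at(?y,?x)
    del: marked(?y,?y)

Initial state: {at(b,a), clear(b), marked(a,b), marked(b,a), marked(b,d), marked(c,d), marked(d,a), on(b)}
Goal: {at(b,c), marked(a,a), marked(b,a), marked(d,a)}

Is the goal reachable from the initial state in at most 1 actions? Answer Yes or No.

No

1. swap(b,d)  →  {at(b,a), clear(b), marked(a,b), marked(b,a), marked(b,b), marked(b,d), marked(c,d), marked(d,a), on(b), on(d)}
2. swap(a,b)  →  {at(b,a), clear(b), marked(a,a), marked(a,b), marked(b,a), marked(b,b), marked(b,d), marked(c,d), marked(d,a), on(b), on(d)}
3. push(c,b)  →  {at(b,a), at(b,c), at(c,b), clear(b), marked(a,a), marked(a,b), marked(b,a), marked(b,d), marked(c,d), marked(d,a), on(b), on(d)}
optimal plan length = 3; 3 > 1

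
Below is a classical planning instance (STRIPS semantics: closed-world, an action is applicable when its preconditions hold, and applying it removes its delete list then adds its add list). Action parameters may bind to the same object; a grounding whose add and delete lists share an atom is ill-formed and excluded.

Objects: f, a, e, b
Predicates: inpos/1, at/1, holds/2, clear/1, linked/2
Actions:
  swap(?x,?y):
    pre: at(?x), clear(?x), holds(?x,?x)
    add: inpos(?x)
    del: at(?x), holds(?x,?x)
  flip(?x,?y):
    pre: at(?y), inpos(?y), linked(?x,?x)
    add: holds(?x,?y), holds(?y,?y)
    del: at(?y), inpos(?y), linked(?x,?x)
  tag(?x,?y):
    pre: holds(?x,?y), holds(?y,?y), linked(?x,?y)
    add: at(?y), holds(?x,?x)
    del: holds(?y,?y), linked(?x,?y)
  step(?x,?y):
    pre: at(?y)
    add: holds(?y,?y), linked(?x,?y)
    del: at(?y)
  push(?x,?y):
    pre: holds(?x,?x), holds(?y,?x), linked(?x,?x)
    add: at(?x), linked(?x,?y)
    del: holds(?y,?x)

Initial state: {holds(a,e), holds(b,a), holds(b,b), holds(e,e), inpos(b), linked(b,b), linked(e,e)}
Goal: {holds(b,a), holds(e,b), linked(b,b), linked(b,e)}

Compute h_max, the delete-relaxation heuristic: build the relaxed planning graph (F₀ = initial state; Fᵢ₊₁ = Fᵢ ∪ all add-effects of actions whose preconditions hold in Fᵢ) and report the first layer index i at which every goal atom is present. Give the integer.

2

F0 = init (7 atoms)
F1 = F0 ∪ {at(b), at(e), linked(e,a)}  (10 atoms)
F2 = F1 ∪ {holds(e,b), linked(a,b), linked(a,e), linked(b,e), linked(e,b), linked(f,b), linked(f,e)}  (17 atoms)
goal ⊆ F2  ⇒  h_max = 2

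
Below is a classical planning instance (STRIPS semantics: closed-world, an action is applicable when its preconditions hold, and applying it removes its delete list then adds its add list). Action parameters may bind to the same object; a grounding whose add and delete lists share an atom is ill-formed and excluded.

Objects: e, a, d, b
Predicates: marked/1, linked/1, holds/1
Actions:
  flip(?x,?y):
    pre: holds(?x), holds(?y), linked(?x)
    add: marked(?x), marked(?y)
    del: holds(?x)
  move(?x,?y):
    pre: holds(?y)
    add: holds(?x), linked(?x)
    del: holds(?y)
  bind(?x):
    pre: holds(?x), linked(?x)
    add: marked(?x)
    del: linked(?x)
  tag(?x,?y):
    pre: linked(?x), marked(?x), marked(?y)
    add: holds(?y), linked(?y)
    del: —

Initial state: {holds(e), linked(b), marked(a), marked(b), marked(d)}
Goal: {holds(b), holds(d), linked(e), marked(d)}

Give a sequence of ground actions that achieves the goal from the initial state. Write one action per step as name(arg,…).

1. move(a,e)  →  {holds(a), linked(a), linked(b), marked(a), marked(b), marked(d)}
2. move(e,a)  →  {holds(e), linked(a), linked(b), linked(e), marked(a), marked(b), marked(d)}
3. move(d,e)  →  {holds(d), linked(a), linked(b), linked(d), linked(e), marked(a), marked(b), marked(d)}
4. tag(a,b)  →  {holds(b), holds(d), linked(a), linked(b), linked(d), linked(e), marked(a), marked(b), marked(d)}

move(a,e); move(e,a); move(d,e); tag(a,b)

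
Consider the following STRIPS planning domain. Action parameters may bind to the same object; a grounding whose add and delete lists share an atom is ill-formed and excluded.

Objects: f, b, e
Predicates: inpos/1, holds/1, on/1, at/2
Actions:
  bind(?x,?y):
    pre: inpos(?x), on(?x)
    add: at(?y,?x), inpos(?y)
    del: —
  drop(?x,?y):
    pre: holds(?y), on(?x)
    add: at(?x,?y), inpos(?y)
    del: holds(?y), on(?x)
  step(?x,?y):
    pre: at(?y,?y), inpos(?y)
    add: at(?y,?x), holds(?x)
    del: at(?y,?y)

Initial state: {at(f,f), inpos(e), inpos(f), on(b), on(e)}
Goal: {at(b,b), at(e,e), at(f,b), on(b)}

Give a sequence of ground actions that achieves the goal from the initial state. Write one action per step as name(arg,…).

1. bind(e,b)  →  {at(b,e), at(f,f), inpos(b), inpos(e), inpos(f), on(b), on(e)}
2. bind(b,f)  →  {at(b,e), at(f,b), at(f,f), inpos(b), inpos(e), inpos(f), on(b), on(e)}
3. bind(b,b)  →  {at(b,b), at(b,e), at(f,b), at(f,f), inpos(b), inpos(e), inpos(f), on(b), on(e)}
4. bind(e,e)  →  {at(b,b), at(b,e), at(e,e), at(f,b), at(f,f), inpos(b), inpos(e), inpos(f), on(b), on(e)}

bind(e,b); bind(b,f); bind(b,b); bind(e,e)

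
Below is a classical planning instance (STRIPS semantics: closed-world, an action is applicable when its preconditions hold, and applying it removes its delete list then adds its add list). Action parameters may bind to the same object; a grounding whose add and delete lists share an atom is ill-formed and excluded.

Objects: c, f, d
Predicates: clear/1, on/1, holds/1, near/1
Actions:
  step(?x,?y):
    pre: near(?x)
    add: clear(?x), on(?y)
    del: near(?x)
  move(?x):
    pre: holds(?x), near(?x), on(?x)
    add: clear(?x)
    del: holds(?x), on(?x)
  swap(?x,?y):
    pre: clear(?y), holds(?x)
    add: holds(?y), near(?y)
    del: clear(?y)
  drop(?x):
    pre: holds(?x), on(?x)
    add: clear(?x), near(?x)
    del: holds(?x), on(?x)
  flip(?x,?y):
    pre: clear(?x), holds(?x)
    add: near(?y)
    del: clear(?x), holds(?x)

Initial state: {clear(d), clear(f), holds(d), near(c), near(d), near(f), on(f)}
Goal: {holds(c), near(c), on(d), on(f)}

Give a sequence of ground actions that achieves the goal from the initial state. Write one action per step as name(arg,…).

1. step(c,d)  →  {clear(c), clear(d), clear(f), holds(d), near(d), near(f), on(d), on(f)}
2. swap(d,c)  →  {clear(d), clear(f), holds(c), holds(d), near(c), near(d), near(f), on(d), on(f)}

step(c,d); swap(d,c)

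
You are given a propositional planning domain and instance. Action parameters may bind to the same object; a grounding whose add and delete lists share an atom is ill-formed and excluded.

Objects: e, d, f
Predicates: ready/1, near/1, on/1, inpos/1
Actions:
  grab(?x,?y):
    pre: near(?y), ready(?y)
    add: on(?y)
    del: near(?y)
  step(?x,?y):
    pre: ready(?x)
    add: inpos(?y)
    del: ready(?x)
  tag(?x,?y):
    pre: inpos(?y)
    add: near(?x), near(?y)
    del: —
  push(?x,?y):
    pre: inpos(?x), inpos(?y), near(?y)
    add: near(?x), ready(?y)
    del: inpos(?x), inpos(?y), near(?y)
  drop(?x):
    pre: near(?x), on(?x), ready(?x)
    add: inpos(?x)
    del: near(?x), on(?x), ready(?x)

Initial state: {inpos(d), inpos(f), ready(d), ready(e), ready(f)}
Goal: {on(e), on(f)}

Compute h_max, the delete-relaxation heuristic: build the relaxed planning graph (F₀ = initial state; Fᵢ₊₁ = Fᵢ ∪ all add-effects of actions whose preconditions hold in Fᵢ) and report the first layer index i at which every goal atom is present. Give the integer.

2

F0 = init (5 atoms)
F1 = F0 ∪ {inpos(e), near(d), near(e), near(f)}  (9 atoms)
F2 = F1 ∪ {on(d), on(e), on(f)}  (12 atoms)
goal ⊆ F2  ⇒  h_max = 2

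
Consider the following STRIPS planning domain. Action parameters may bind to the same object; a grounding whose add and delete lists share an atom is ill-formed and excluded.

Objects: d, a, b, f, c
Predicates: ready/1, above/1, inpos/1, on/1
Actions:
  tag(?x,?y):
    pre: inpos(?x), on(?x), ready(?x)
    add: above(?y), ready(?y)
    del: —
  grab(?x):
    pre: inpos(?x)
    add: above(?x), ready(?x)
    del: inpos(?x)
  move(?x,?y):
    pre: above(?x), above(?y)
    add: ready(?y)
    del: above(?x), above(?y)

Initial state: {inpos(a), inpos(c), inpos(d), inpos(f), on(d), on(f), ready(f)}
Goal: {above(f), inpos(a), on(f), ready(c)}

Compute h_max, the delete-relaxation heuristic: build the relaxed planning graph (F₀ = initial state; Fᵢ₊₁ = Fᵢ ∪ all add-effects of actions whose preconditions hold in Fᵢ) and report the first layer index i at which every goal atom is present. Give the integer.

1

F0 = init (7 atoms)
F1 = F0 ∪ {above(a), above(b), above(c), above(d), above(f), ready(a), ready(b), ready(c), ready(d)}  (16 atoms)
goal ⊆ F1  ⇒  h_max = 1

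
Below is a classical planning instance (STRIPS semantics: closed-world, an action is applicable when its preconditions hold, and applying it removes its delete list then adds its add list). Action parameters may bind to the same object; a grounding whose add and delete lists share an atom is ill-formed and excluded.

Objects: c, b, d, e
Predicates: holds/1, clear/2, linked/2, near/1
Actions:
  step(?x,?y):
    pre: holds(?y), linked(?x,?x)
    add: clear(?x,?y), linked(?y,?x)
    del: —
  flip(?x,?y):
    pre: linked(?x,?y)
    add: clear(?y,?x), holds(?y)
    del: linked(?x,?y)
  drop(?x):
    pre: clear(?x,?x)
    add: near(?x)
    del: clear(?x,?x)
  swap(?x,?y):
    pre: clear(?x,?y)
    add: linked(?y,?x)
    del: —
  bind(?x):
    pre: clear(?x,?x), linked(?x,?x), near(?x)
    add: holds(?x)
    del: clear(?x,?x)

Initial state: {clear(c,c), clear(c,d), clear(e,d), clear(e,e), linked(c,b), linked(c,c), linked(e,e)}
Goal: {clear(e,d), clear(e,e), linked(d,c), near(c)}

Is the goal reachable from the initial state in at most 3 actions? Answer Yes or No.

Yes

1. drop(c)  →  {clear(c,d), clear(e,d), clear(e,e), linked(c,b), linked(c,c), linked(e,e), near(c)}
2. swap(c,d)  →  {clear(c,d), clear(e,d), clear(e,e), linked(c,b), linked(c,c), linked(d,c), linked(e,e), near(c)}
optimal plan length = 2; 2 ≤ 3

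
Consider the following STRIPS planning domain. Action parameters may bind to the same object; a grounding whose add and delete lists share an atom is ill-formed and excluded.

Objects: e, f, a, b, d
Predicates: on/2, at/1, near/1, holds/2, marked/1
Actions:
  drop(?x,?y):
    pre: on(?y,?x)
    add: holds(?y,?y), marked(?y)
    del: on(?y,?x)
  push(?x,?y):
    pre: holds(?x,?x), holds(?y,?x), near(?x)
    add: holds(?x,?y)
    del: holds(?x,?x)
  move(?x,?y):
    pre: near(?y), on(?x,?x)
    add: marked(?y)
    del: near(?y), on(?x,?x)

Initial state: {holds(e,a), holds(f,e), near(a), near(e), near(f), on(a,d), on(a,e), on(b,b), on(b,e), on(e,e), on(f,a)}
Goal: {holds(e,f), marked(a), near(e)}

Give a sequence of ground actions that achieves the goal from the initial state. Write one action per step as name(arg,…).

drop(e,e); drop(e,a); push(e,f)

1. drop(e,e)  →  {holds(e,a), holds(e,e), holds(f,e), marked(e), near(a), near(e), near(f), on(a,d), on(a,e), on(b,b), on(b,e), on(f,a)}
2. drop(e,a)  →  {holds(a,a), holds(e,a), holds(e,e), holds(f,e), marked(a), marked(e), near(a), near(e), near(f), on(a,d), on(b,b), on(b,e), on(f,a)}
3. push(e,f)  →  {holds(a,a), holds(e,a), holds(e,f), holds(f,e), marked(a), marked(e), near(a), near(e), near(f), on(a,d), on(b,b), on(b,e), on(f,a)}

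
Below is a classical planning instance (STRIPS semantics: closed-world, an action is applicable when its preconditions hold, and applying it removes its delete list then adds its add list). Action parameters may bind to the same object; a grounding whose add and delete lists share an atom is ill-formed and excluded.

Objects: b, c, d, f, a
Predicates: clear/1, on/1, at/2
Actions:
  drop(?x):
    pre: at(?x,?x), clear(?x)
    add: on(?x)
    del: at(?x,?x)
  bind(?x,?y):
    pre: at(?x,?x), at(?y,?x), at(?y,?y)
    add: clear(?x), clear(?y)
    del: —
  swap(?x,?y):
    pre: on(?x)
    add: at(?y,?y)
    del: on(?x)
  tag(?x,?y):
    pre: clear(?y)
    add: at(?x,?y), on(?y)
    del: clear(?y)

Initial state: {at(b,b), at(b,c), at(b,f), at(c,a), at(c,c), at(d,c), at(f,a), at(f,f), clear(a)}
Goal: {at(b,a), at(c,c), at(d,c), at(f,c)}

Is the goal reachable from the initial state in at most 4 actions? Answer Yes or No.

Yes

1. bind(c,b)  →  {at(b,b), at(b,c), at(b,f), at(c,a), at(c,c), at(d,c), at(f,a), at(f,f), clear(a), clear(b), clear(c)}
2. tag(b,a)  →  {at(b,a), at(b,b), at(b,c), at(b,f), at(c,a), at(c,c), at(d,c), at(f,a), at(f,f), clear(b), clear(c), on(a)}
3. tag(f,c)  →  {at(b,a), at(b,b), at(b,c), at(b,f), at(c,a), at(c,c), at(d,c), at(f,a), at(f,c), at(f,f), clear(b), on(a), on(c)}
optimal plan length = 3; 3 ≤ 4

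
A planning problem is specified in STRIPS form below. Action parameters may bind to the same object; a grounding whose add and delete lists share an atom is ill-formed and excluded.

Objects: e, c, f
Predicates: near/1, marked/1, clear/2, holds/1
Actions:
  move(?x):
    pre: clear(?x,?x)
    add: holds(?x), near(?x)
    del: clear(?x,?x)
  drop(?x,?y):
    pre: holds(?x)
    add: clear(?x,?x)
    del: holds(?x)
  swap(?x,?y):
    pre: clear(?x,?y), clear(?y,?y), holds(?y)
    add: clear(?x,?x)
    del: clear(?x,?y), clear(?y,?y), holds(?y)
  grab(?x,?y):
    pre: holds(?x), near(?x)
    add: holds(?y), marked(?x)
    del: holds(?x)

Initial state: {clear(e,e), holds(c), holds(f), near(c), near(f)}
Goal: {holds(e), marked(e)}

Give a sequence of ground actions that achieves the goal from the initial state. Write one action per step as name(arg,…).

1. move(e)  →  {holds(c), holds(e), holds(f), near(c), near(e), near(f)}
2. grab(e,c)  →  {holds(c), holds(f), marked(e), near(c), near(e), near(f)}
3. grab(c,e)  →  {holds(e), holds(f), marked(c), marked(e), near(c), near(e), near(f)}

move(e); grab(e,c); grab(c,e)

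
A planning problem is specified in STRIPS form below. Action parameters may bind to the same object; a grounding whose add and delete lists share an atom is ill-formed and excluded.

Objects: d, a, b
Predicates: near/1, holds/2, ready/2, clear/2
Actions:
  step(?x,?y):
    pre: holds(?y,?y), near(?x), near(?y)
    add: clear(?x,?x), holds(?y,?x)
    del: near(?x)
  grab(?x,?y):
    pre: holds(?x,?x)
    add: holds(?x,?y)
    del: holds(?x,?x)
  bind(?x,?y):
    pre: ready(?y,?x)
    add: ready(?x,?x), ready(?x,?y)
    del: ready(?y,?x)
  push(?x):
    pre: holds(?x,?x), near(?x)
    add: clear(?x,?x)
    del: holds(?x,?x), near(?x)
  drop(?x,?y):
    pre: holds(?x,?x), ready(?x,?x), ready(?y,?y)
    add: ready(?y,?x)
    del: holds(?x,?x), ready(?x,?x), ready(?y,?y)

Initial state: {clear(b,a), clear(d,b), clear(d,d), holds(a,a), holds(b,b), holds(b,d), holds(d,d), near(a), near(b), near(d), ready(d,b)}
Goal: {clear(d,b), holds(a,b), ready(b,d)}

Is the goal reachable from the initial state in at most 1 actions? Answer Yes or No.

No

1. step(b,a)  →  {clear(b,a), clear(b,b), clear(d,b), clear(d,d), holds(a,a), holds(a,b), holds(b,b), holds(b,d), holds(d,d), near(a), near(d), ready(d,b)}
2. bind(b,d)  →  {clear(b,a), clear(b,b), clear(d,b), clear(d,d), holds(a,a), holds(a,b), holds(b,b), holds(b,d), holds(d,d), near(a), near(d), ready(b,b), ready(b,d)}
optimal plan length = 2; 2 > 1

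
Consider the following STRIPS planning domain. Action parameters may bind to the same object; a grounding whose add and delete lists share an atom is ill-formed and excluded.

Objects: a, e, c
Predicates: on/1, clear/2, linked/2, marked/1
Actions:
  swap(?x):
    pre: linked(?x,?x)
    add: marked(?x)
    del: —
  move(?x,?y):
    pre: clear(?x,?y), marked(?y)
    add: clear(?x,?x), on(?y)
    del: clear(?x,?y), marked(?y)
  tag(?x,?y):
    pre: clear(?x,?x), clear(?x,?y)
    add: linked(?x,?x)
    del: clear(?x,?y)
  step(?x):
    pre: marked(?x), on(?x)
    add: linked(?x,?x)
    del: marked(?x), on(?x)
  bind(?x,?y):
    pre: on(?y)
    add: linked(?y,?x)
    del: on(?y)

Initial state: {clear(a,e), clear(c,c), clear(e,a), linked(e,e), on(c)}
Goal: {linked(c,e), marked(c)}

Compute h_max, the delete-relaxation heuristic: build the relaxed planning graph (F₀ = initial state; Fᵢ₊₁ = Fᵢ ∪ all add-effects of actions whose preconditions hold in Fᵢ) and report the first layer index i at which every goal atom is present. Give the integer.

2

F0 = init (5 atoms)
F1 = F0 ∪ {linked(c,a), linked(c,c), linked(c,e), marked(e)}  (9 atoms)
F2 = F1 ∪ {clear(a,a), marked(c), on(e)}  (12 atoms)
goal ⊆ F2  ⇒  h_max = 2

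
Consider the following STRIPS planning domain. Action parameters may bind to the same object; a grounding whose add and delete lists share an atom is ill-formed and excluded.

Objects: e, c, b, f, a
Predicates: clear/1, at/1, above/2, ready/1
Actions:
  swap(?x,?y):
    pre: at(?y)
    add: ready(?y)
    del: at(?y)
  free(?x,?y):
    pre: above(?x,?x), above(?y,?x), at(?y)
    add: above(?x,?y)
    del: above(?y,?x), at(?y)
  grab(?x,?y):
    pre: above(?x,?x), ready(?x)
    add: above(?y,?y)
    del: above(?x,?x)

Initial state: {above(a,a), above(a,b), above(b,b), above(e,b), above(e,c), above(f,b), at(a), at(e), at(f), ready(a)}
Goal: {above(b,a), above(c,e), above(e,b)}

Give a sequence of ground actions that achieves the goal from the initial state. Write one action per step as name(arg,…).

free(b,a); grab(a,c); free(c,e)

1. free(b,a)  →  {above(a,a), above(b,a), above(b,b), above(e,b), above(e,c), above(f,b), at(e), at(f), ready(a)}
2. grab(a,c)  →  {above(b,a), above(b,b), above(c,c), above(e,b), above(e,c), above(f,b), at(e), at(f), ready(a)}
3. free(c,e)  →  {above(b,a), above(b,b), above(c,c), above(c,e), above(e,b), above(f,b), at(f), ready(a)}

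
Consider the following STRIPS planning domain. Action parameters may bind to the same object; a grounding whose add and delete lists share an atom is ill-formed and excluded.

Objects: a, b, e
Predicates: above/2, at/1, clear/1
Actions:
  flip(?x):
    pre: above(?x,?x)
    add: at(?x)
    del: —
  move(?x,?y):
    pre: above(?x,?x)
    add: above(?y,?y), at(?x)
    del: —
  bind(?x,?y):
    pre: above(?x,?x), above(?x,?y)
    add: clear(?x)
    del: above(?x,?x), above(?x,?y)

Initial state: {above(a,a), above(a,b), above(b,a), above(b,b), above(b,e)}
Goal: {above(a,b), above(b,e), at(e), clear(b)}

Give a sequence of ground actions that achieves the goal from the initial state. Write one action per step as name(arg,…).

move(a,e); flip(e); bind(b,a)

1. move(a,e)  →  {above(a,a), above(a,b), above(b,a), above(b,b), above(b,e), above(e,e), at(a)}
2. flip(e)  →  {above(a,a), above(a,b), above(b,a), above(b,b), above(b,e), above(e,e), at(a), at(e)}
3. bind(b,a)  →  {above(a,a), above(a,b), above(b,e), above(e,e), at(a), at(e), clear(b)}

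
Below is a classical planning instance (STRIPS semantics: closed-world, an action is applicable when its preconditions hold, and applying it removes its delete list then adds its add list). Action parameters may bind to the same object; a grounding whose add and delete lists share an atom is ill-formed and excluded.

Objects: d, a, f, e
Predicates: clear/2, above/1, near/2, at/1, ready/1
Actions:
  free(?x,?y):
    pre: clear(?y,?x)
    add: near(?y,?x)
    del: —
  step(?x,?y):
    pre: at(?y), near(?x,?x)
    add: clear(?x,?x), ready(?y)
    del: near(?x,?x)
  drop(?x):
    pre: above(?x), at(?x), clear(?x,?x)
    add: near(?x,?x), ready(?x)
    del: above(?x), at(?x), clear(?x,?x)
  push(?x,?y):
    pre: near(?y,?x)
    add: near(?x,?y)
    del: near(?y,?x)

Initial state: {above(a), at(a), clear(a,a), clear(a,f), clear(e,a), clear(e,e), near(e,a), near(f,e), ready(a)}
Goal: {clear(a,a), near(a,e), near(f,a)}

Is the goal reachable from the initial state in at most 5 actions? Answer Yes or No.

1. free(f,a)  →  {above(a), at(a), clear(a,a), clear(a,f), clear(e,a), clear(e,e), near(a,f), near(e,a), near(f,e), ready(a)}
2. push(a,e)  →  {above(a), at(a), clear(a,a), clear(a,f), clear(e,a), clear(e,e), near(a,e), near(a,f), near(f,e), ready(a)}
3. push(f,a)  →  {above(a), at(a), clear(a,a), clear(a,f), clear(e,a), clear(e,e), near(a,e), near(f,a), near(f,e), ready(a)}
optimal plan length = 3; 3 ≤ 5

Yes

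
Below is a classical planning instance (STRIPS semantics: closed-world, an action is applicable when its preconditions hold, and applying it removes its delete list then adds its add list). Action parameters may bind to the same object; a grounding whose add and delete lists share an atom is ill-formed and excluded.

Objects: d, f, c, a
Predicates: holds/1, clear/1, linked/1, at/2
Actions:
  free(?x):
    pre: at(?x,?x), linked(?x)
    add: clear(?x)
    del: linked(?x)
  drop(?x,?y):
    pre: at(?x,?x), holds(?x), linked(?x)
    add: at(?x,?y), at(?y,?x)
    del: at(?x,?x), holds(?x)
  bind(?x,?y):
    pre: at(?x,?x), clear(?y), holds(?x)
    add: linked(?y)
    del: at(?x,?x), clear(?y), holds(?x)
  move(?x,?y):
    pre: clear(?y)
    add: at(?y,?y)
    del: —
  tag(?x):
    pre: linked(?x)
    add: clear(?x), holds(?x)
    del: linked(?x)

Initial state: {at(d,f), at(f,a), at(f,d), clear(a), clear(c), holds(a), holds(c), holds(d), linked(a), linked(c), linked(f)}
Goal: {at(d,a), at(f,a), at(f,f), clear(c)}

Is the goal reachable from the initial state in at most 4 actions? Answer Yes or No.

Yes

1. move(d,a)  →  {at(a,a), at(d,f), at(f,a), at(f,d), clear(a), clear(c), holds(a), holds(c), holds(d), linked(a), linked(c), linked(f)}
2. drop(a,d)  →  {at(a,d), at(d,a), at(d,f), at(f,a), at(f,d), clear(a), clear(c), holds(c), holds(d), linked(a), linked(c), linked(f)}
3. tag(f)  →  {at(a,d), at(d,a), at(d,f), at(f,a), at(f,d), clear(a), clear(c), clear(f), holds(c), holds(d), holds(f), linked(a), linked(c)}
4. move(d,f)  →  {at(a,d), at(d,a), at(d,f), at(f,a), at(f,d), at(f,f), clear(a), clear(c), clear(f), holds(c), holds(d), holds(f), linked(a), linked(c)}
optimal plan length = 4; 4 ≤ 4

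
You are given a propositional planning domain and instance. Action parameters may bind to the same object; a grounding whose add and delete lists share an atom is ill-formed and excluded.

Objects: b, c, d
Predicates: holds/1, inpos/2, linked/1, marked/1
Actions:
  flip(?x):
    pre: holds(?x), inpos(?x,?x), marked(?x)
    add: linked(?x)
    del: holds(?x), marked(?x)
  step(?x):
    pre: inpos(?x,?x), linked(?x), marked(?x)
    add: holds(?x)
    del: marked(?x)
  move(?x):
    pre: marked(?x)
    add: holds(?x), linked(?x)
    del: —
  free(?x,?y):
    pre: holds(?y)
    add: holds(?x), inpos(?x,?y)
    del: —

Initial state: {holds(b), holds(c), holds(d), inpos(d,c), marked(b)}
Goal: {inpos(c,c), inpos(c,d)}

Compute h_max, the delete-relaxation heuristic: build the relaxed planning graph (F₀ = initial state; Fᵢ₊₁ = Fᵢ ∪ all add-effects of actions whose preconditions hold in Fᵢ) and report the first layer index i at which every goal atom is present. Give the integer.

1

F0 = init (5 atoms)
F1 = F0 ∪ {inpos(b,b), inpos(b,c), inpos(b,d), inpos(c,b), inpos(c,c), inpos(c,d), inpos(d,b), inpos(d,d), linked(b)}  (14 atoms)
goal ⊆ F1  ⇒  h_max = 1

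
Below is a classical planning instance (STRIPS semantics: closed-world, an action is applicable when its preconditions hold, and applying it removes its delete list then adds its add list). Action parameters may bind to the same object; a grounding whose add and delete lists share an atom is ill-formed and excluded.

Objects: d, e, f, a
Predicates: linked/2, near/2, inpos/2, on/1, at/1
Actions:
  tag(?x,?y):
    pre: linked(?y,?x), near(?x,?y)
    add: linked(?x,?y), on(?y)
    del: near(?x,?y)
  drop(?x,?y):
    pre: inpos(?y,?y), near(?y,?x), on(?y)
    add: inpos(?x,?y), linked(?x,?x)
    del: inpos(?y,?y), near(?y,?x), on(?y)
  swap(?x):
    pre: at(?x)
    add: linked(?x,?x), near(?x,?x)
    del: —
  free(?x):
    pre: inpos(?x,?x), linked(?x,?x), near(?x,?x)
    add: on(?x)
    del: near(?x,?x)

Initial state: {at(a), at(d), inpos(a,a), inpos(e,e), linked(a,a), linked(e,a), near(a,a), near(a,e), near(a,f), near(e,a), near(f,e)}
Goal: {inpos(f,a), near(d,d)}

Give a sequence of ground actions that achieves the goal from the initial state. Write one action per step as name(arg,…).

1. tag(a,a)  →  {at(a), at(d), inpos(a,a), inpos(e,e), linked(a,a), linked(e,a), near(a,e), near(a,f), near(e,a), near(f,e), on(a)}
2. drop(f,a)  →  {at(a), at(d), inpos(e,e), inpos(f,a), linked(a,a), linked(e,a), linked(f,f), near(a,e), near(e,a), near(f,e)}
3. swap(d)  →  {at(a), at(d), inpos(e,e), inpos(f,a), linked(a,a), linked(d,d), linked(e,a), linked(f,f), near(a,e), near(d,d), near(e,a), near(f,e)}

tag(a,a); drop(f,a); swap(d)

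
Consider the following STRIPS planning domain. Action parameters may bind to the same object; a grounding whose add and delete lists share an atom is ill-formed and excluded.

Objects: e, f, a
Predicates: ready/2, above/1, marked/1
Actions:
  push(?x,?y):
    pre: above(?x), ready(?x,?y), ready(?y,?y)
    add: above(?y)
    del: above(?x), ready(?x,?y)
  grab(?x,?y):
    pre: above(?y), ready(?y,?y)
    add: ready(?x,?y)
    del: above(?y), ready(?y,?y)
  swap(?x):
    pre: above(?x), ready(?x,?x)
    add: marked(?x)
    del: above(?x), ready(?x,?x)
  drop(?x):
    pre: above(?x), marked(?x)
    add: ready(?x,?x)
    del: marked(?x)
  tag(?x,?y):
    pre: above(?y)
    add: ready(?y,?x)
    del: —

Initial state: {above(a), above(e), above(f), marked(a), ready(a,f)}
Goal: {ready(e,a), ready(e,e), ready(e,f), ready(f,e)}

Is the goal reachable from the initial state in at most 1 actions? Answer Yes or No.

No

1. tag(e,e)  →  {above(a), above(e), above(f), marked(a), ready(a,f), ready(e,e)}
2. tag(e,f)  →  {above(a), above(e), above(f), marked(a), ready(a,f), ready(e,e), ready(f,e)}
3. tag(f,e)  →  {above(a), above(e), above(f), marked(a), ready(a,f), ready(e,e), ready(e,f), ready(f,e)}
4. tag(a,e)  →  {above(a), above(e), above(f), marked(a), ready(a,f), ready(e,a), ready(e,e), ready(e,f), ready(f,e)}
optimal plan length = 4; 4 > 1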